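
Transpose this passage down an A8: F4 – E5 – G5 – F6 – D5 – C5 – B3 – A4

Fb3 Eb4 Gb4 Fb5 Db4 Cb4 Bb2 Ab3

F4 to Fb3
E5 to Eb4
G5 to Gb4
F6 to Fb5
D5 to Db4
C5 to Cb4
B3 to Bb2
A4 to Ab3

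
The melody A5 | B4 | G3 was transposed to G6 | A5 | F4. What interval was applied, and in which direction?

up a minor seventh

From A5 to G6 is 7 letter names — a seventh of some quality.
A5 to G6 is 10 semitones, which makes it a minor seventh; the second version is higher, so the direction is up.
Checking another pair — G3 → F4 — gives the same interval.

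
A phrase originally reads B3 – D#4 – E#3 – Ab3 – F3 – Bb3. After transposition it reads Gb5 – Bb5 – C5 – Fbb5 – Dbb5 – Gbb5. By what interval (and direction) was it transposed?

Take the first pair: B3 → Gb5. B to G spans 13 letter names, so the interval is some kind of thirteenth.
B3 to Gb5 is 19 semitones, which makes it a diminished thirteenth; the second version is higher, so the direction is up.
Checking another pair — Bb3 → Gbb5 — gives the same interval.

up a diminished thirteenth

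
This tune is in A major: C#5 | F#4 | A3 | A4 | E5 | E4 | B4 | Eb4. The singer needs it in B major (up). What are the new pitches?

D#5 G#4 B3 B4 F#5 F#4 C#5 F4

From A up to B is a major second; apply that to each pitch.
C#5 → D#5
F#4 → G#4
A3 → B3
A4 → B4
E5 → F#5
E4 → F#4
B4 → C#5
Eb4 → F4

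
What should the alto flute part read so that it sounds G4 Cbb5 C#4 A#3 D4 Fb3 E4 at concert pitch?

Written C4 sounds as G3 on the alto flute, so concert pitches are written a perfect fourth up.
G4 -> C5
Cbb5 -> Fbb5
C#4 -> F#4
A#3 -> D#4
D4 -> G4
Fb3 -> Bbb3
E4 -> A4

C5 Fbb5 F#4 D#4 G4 Bbb3 A4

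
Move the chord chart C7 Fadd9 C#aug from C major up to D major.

C major up to D major is a major second; each chord root moves by that interval while the quality stays the same.
C7: root C up a major second → D, giving D7.
Fadd9: root F up a major second → G, giving Gadd9.
C#aug: root C# up a major second → D#, giving D#aug.

D7 Gadd9 D#aug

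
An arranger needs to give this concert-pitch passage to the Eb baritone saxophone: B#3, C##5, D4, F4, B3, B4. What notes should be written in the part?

G##5 A##6 B5 D6 G#5 G#6

Written C4 sounds as Eb2 on the Eb baritone saxophone, so concert pitches are written a major thirteenth up.
B#3 → G##5
C##5 → A##6
D4 → B5
F4 → D6
B3 → G#5
B4 → G#6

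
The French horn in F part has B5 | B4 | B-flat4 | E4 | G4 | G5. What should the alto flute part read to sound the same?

A5 A4 Ab4 D4 F4 F5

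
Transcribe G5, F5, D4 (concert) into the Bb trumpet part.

A5 G5 E4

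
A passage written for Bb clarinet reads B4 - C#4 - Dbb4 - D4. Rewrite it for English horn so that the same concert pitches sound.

First find concert pitch: the Bb clarinet sounds a major second below written, so B4 C#4 Dbb4 D4 sounds A4 B3 Cbb4 C4.
Then write for English horn: it sounds a perfect fifth below written, so the part must be a perfect fifth above concert.
A4 → E5
B3 → F#4
Cbb4 → Gbb4
C4 → G4

E5 F#4 Gbb4 G4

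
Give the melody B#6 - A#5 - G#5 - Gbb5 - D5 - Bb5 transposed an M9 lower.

B#6 becomes A#5
A#5 becomes G#4
G#5 becomes F#4
Gbb5 becomes Fbb4
D5 becomes C4
Bb5 becomes Ab4

A#5 G#4 F#4 Fbb4 C4 Ab4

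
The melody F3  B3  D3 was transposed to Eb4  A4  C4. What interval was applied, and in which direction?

From F3 to Eb4 is 7 letter names — a seventh of some quality.
F3 to Eb4 is 10 semitones, which makes it a minor seventh; the second version is higher, so the direction is up.
Checking another pair — D3 → C4 — gives the same interval.

up a minor seventh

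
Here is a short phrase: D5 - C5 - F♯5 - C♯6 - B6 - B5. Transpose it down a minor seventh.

D5: a seventh down reaches E, and 10 semitones makes it E4.
C5: a seventh down reaches D, and 10 semitones makes it D4.
A minor seventh down from F#5 gives G#4.
C#6: a seventh down reaches D, and 10 semitones makes it D#5.
A minor seventh down from B6 gives C#6.
B5: a seventh down reaches C, and 10 semitones makes it C#5.

E4 D4 G#4 D#5 C#6 C#5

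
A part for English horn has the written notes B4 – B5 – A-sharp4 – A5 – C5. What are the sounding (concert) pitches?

E4 E5 D#4 D5 F4

The English horn sounds a perfect fifth below written, so transpose each written note down a perfect fifth.
B4 → E4
B5 → E5
A#4 → D#4
A5 → D5
C5 → F4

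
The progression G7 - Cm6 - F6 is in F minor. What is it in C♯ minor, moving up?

F minor up to C♯ minor is an augmented fifth; each chord root moves by that interval while the quality stays the same.
G7: root G up an augmented fifth → D#, giving D#7.
Cm6: root C up an augmented fifth → G#, giving G#m6.
F6: root F up an augmented fifth → C#, giving C#6.

D#7 G#m6 C#6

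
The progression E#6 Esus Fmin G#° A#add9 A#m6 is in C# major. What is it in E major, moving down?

G#6 Gsus Abmin B° C#add9 C#m6

C# major down to E major is a major sixth; each chord root moves by that interval while the quality stays the same.
E#6: root E# down a major sixth → G#, giving G#6.
Esus: root E down a major sixth → G, giving Gsus.
Fmin: root F down a major sixth → Ab, giving Abmin.
G#°: root G# down a major sixth → B, giving B°.
A#add9: root A# down a major sixth → C#, giving C#add9.
A#m6: root A# down a major sixth → C#, giving C#m6.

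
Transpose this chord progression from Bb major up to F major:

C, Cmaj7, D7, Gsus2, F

Bb major up to F major is a perfect fifth; each chord root moves by that interval while the quality stays the same.
C: root C up a perfect fifth → G, giving G.
Cmaj7: root C up a perfect fifth → G, giving Gmaj7.
D7: root D up a perfect fifth → A, giving A7.
Gsus2: root G up a perfect fifth → D, giving Dsus2.
F: root F up a perfect fifth → C, giving C.

G Gmaj7 A7 Dsus2 C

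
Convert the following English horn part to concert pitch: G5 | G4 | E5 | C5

C5 C4 A4 F4

The English horn sounds a perfect fifth below written, so transpose each written note down a perfect fifth.
G5 → C5
G4 → C4
E5 → A4
C5 → F4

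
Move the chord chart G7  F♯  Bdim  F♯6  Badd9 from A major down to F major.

Eb7 D Gdim D6 Gadd9

A major down to F major is a major third; each chord root moves by that interval while the quality stays the same.
G7: root G down a major third → Eb, giving Eb7.
F♯: root F♯ down a major third → D, giving D.
Bdim: root B down a major third → G, giving Gdim.
F♯6: root F♯ down a major third → D, giving D6.
Badd9: root B down a major third → G, giving Gadd9.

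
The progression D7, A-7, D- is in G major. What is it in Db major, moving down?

Ab7 Eb-7 Ab-

G major down to Db major is an augmented fourth; each chord root moves by that interval while the quality stays the same.
D7: root D down an augmented fourth → Ab, giving Ab7.
A-7: root A down an augmented fourth → Eb, giving Eb-7.
D-: root D down an augmented fourth → Ab, giving Ab-.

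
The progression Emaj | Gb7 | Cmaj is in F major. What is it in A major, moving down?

F major down to A major is a minor sixth; each chord root moves by that interval while the quality stays the same.
Emaj: root E down a minor sixth → G#, giving G#maj.
Gb7: root Gb down a minor sixth → Bb, giving Bb7.
Cmaj: root C down a minor sixth → E, giving Emaj.

G#maj Bb7 Emaj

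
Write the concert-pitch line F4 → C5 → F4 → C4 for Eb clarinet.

D4 A4 D4 A3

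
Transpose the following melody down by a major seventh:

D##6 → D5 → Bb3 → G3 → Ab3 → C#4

D##6 gives E#5
D5 gives Eb4
Bb3 gives Cb3
G3 gives Ab2
Ab3 gives Bbb2
C#4 gives D3

E#5 Eb4 Cb3 Ab2 Bbb2 D3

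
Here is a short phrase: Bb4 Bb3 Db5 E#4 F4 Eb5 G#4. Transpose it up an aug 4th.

E5 E4 G5 A##4 B4 A5 C##5

An augmented fourth up from Bb4 gives E5.
Bb3 up an augmented fourth is E4.
Db5: a fourth up reaches G, and 6 semitones makes it G5.
An augmented fourth up from E#4 gives A##4.
An augmented fourth up from F4 gives B4.
Eb5: a fourth up reaches A, and 6 semitones makes it A5.
G#4 up an augmented fourth is C##5.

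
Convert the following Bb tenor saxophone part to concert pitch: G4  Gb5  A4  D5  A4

The Bb tenor saxophone sounds a major ninth below written, so transpose each written note down a major ninth.
G4 becomes F3
Gb5 becomes Fb4
A4 becomes G3
D5 becomes C4
A4 becomes G3

F3 Fb4 G3 C4 G3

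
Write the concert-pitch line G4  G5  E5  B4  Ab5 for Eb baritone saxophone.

E6 E7 C#7 G#6 F7

The Eb baritone saxophone sounds a major thirteenth below written, so the written part must be a major thirteenth above concert — transpose each note up.
G4 gives E6
G5 gives E7
E5 gives C#7
B4 gives G#6
Ab5 gives F7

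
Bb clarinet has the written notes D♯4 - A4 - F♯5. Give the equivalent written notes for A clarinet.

First find concert pitch: the Bb clarinet sounds a major second below written, so D♯4 A4 F♯5 sounds C#4 G4 E5.
Then write for A clarinet: it sounds a minor third below written, so the part must be a minor third above concert.
C#4 → E4
G4 → Bb4
E5 → G5

E4 Bb4 G5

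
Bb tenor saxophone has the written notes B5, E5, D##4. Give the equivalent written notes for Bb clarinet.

B4 E4 D##3

First find concert pitch: the Bb tenor saxophone sounds a major ninth below written, so B5 E5 D##4 sounds A4 D4 C##3.
Then write for Bb clarinet: it sounds a major second below written, so the part must be a major second above concert.
A4 → B4
D4 → E4
C##3 → D##3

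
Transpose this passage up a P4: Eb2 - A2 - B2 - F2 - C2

Eb2 to Ab2
A2 to D3
B2 to E3
F2 to Bb2
C2 to F2

Ab2 D3 E3 Bb2 F2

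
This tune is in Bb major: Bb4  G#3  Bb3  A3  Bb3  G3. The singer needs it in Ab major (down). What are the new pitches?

Bb major to Ab major down is a major second, so every note moves down by that interval.
Bb4 to Ab4
G#3 to F#3
Bb3 to Ab3
A3 to G3
Bb3 to Ab3
G3 to F3

Ab4 F#3 Ab3 G3 Ab3 F3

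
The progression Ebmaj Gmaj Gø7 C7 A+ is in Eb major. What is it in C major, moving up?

Cmaj Emaj Eø7 A7 F#+

Eb major up to C major is a major sixth; each chord root moves by that interval while the quality stays the same.
Ebmaj: root Eb up a major sixth → C, giving Cmaj.
Gmaj: root G up a major sixth → E, giving Emaj.
Gø7: root G up a major sixth → E, giving Eø7.
C7: root C up a major sixth → A, giving A7.
A+: root A up a major sixth → F#, giving F#+.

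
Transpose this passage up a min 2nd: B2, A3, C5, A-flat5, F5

C3 Bb3 Db5 Bbb5 Gb5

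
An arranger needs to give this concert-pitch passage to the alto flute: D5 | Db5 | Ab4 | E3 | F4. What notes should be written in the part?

G5 Gb5 Db5 A3 Bb4

Written C4 sounds as G3 on the alto flute, so concert pitches are written a perfect fourth up.
D5 to G5
Db5 to Gb5
Ab4 to Db5
E3 to A3
F4 to Bb4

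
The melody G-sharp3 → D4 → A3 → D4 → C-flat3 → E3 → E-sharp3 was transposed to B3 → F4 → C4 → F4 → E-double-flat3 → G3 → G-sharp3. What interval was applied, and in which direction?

up a minor third

Take the first pair: G#3 → B3. G to B spans 3 letter names, so the interval is some kind of third.
G#3 to B3 is 3 semitones, which makes it a minor third; the second version is higher, so the direction is up.
Checking another pair — E#3 → G#3 — gives the same interval.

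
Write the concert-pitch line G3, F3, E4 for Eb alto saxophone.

E4 D4 C#5

The Eb alto saxophone sounds a major sixth below written, so the written part must be a major sixth above concert — transpose each note up.
G3 becomes E4
F3 becomes D4
E4 becomes C#5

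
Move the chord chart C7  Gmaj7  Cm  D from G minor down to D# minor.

G#7 D#maj7 G#m A#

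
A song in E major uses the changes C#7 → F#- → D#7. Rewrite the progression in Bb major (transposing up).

G7 C- A7

E major up to Bb major is a diminished fifth; each chord root moves by that interval while the quality stays the same.
C#7: root C# up a diminished fifth → G, giving G7.
F#-: root F# up a diminished fifth → C, giving C-.
D#7: root D# up a diminished fifth → A, giving A7.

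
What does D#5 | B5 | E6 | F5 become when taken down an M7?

E4 C5 F5 Gb4

D#5 becomes E4
B5 becomes C5
E6 becomes F5
F5 becomes Gb4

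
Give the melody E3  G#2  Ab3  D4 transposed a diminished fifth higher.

Bb3 D3 Ebb4 Ab4

E3 → Bb3
G#2 → D3
Ab3 → Ebb4
D4 → Ab4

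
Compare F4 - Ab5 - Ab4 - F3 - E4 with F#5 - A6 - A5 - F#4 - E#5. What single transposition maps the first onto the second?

up an augmented octave

Take the first pair: F4 → F#5. F to F spans 8 letter names, so the interval is some kind of octave.
F4 to F#5 is 13 semitones, which makes it an augmented octave; the second version is higher, so the direction is up.
Checking another pair — E4 → E#5 — gives the same interval.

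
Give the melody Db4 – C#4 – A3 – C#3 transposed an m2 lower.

C4 B#3 G#3 B#2

Db4 becomes C4
C#4 becomes B#3
A3 becomes G#3
C#3 becomes B#2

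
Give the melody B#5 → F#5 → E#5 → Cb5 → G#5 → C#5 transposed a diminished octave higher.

B6 F6 E6 Cbb6 G6 C6

B#5 to B6
F#5 to F6
E#5 to E6
Cb5 to Cbb6
G#5 to G6
C#5 to C6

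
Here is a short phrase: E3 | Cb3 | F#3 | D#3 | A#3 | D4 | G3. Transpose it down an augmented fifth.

Ab2 Fbb2 Bb2 G2 D3 Gb3 Cb3

E3 to Ab2
Cb3 to Fbb2
F#3 to Bb2
D#3 to G2
A#3 to D3
D4 to Gb3
G3 to Cb3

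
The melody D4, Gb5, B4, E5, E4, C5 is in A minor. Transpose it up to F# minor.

From A up to F# is a major sixth; apply that to each pitch.
D4 → B4
Gb5 → Eb6
B4 → G#5
E5 → C#6
E4 → C#5
C5 → A5

B4 Eb6 G#5 C#6 C#5 A5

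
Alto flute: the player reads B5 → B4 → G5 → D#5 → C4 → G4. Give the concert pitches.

F#5 F#4 D5 A#4 G3 D4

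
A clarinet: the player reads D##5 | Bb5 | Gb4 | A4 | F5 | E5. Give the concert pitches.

The A clarinet sounds a minor third below written, so transpose each written note down a minor third.
D##5 to B##4
Bb5 to G5
Gb4 to Eb4
A4 to F#4
F5 to D5
E5 to C#5

B##4 G5 Eb4 F#4 D5 C#5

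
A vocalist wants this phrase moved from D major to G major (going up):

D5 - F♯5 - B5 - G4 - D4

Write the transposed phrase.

G5 B5 E6 C5 G4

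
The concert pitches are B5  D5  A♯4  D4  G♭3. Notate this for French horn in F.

The French horn in F sounds a perfect fifth below written, so the written part must be a perfect fifth above concert — transpose each note up.
B5 becomes F#6
D5 becomes A5
A#4 becomes E#5
D4 becomes A4
Gb3 becomes Db4

F#6 A5 E#5 A4 Db4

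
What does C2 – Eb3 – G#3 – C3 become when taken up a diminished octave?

Cb3 Ebb4 G4 Cb4

C2: an octave up reaches C, and 11 semitones makes it Cb3.
Eb3: an octave up reaches E, and 11 semitones makes it Ebb4.
G#3: an octave up reaches G, and 11 semitones makes it G4.
C3: an octave up reaches C, and 11 semitones makes it Cb4.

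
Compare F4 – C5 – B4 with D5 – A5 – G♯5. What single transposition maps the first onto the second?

up a major sixth

Take the first pair: F4 → D5. F to D spans 6 letter names, so the interval is some kind of sixth.
F4 to D5 is 9 semitones, which makes it a major sixth; the second version is higher, so the direction is up.
Checking another pair — B4 → G#5 — gives the same interval.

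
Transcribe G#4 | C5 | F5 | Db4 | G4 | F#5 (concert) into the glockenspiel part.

G#2 C3 F3 Db2 G2 F#3

The glockenspiel sounds a perfect fifteenth above written, so the written part must be a perfect fifteenth below concert — transpose each note down.
G#4 to G#2
C5 to C3
F5 to F3
Db4 to Db2
G4 to G2
F#5 to F#3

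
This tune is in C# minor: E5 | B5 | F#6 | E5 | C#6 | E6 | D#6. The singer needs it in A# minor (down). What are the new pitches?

From C# down to A# is a minor third; apply that to each pitch.
E5 -> C#5
B5 -> G#5
F#6 -> D#6
E5 -> C#5
C#6 -> A#5
E6 -> C#6
D#6 -> B#5

C#5 G#5 D#6 C#5 A#5 C#6 B#5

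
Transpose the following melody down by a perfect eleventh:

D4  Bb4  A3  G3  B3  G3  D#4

A2 F3 E2 D2 F#2 D2 A#2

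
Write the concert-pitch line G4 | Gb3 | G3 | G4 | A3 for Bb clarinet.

A4 Ab3 A3 A4 B3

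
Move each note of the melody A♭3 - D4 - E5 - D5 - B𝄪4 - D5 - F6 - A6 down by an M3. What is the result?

Fb3 Bb3 C5 Bb4 G##4 Bb4 Db6 F6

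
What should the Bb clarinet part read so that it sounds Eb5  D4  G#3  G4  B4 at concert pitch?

F5 E4 A#3 A4 C#5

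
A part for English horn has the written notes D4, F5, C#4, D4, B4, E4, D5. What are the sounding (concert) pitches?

G3 Bb4 F#3 G3 E4 A3 G4

Written C4 on the English horn sounds as F3, a perfect fifth lower; apply that shift to every note.
D4 -> G3
F5 -> Bb4
C#4 -> F#3
D4 -> G3
B4 -> E4
E4 -> A3
D5 -> G4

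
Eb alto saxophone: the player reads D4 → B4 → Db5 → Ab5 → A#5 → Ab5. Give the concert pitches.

F3 D4 Fb4 Cb5 C#5 Cb5

The Eb alto saxophone sounds a major sixth below written, so transpose each written note down a major sixth.
D4 to F3
B4 to D4
Db5 to Fb4
Ab5 to Cb5
A#5 to C#5
Ab5 to Cb5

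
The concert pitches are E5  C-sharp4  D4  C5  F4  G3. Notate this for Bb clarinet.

F#5 D#4 E4 D5 G4 A3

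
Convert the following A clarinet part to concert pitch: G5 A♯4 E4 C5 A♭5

The A clarinet sounds a minor third below written, so transpose each written note down a minor third.
G5 -> E5
A#4 -> F##4
E4 -> C#4
C5 -> A4
Ab5 -> F5

E5 F##4 C#4 A4 F5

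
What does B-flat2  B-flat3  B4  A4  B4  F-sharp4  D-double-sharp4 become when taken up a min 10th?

Db4 Db5 D6 C6 D6 A5 F##5

Bb2: a tenth up reaches D, and 15 semitones makes it Db4.
Bb3: a tenth up reaches D, and 15 semitones makes it Db5.
A minor tenth up from B4 gives D6.
A4 up a minor tenth is C6.
B4: a tenth up reaches D, and 15 semitones makes it D6.
F#4: a tenth up reaches A, and 15 semitones makes it A5.
A minor tenth up from D##4 gives F##5.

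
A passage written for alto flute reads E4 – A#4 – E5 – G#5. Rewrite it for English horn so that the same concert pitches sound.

F#4 B#4 F#5 A#5

First find concert pitch: the alto flute sounds a perfect fourth below written, so E4 A#4 E5 G#5 sounds B3 E#4 B4 D#5.
Then write for English horn: it sounds a perfect fifth below written, so the part must be a perfect fifth above concert.
B3 → F#4
E#4 → B#4
B4 → F#5
D#5 → A#5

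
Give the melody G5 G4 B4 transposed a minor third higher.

Bb5 Bb4 D5

G5: a third up reaches B, and 3 semitones makes it Bb5.
G4: a third up reaches B, and 3 semitones makes it Bb4.
A minor third up from B4 gives D5.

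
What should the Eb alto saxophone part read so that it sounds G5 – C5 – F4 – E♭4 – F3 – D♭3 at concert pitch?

Written C4 sounds as Eb3 on the Eb alto saxophone, so concert pitches are written a major sixth up.
G5 → E6
C5 → A5
F4 → D5
Eb4 → C5
F3 → D4
Db3 → Bb3

E6 A5 D5 C5 D4 Bb3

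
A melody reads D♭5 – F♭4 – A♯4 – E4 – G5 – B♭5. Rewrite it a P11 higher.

Gb6 Bbb5 D#6 A5 C7 Eb7

Db5 up a perfect eleventh is Gb6.
Fb4 up a perfect eleventh is Bbb5.
A#4: an eleventh up reaches D, and 17 semitones makes it D#6.
A perfect eleventh up from E4 gives A5.
G5: an eleventh up reaches C, and 17 semitones makes it C7.
Bb5 up a perfect eleventh is Eb7.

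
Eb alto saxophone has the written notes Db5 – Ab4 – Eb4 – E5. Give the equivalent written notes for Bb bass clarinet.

Gb5 Db5 Ab4 A5

First find concert pitch: the Eb alto saxophone sounds a major sixth below written, so Db5 Ab4 Eb4 E5 sounds Fb4 Cb4 Gb3 G4.
Then write for Bb bass clarinet: it sounds a major ninth below written, so the part must be a major ninth above concert.
Fb4 → Gb5
Cb4 → Db5
Gb3 → Ab4
G4 → A5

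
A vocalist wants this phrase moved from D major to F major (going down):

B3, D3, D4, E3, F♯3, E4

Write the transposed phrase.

From D down to F is a major sixth; apply that to each pitch.
B3 -> D3
D3 -> F2
D4 -> F3
E3 -> G2
F#3 -> A2
E4 -> G3

D3 F2 F3 G2 A2 G3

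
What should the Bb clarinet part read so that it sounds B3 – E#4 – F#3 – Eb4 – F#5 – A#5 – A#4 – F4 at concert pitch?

C#4 F##4 G#3 F4 G#5 B#5 B#4 G4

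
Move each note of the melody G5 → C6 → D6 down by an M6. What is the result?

G5 down a major sixth is Bb4.
C6 down a major sixth is Eb5.
A major sixth down from D6 gives F5.

Bb4 Eb5 F5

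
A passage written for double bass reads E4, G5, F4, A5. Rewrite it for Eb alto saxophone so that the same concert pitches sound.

C#4 E5 D4 F#5

First find concert pitch: the double bass sounds a perfect octave below written, so E4 G5 F4 A5 sounds E3 G4 F3 A4.
Then write for Eb alto saxophone: it sounds a major sixth below written, so the part must be a major sixth above concert.
E3 → C#4
G4 → E5
F3 → D4
A4 → F#5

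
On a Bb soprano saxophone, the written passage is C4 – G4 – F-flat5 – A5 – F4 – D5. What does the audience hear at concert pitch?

Bb3 F4 Ebb5 G5 Eb4 C5

The Bb soprano saxophone sounds a major second below written, so transpose each written note down a major second.
C4 -> Bb3
G4 -> F4
Fb5 -> Ebb5
A5 -> G5
F4 -> Eb4
D5 -> C5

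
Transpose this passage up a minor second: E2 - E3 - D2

F2 F3 Eb2

E2 → F2
E3 → F3
D2 → Eb2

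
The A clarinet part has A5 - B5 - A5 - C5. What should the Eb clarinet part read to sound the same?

First find concert pitch: the A clarinet sounds a minor third below written, so A5 B5 A5 C5 sounds F#5 G#5 F#5 A4.
Then write for Eb clarinet: it sounds a minor third above written, so the part must be a minor third below concert.
F#5 → D#5
G#5 → E#5
F#5 → D#5
A4 → F#4

D#5 E#5 D#5 F#4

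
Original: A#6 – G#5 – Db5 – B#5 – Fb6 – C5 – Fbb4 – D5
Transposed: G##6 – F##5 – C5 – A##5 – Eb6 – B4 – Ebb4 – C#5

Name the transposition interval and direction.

From A#6 to G##6 is 2 letter names — a second of some quality.
G##6 to A#6 is 1 semitone, which makes it a minor second; the second version is lower, so the direction is down.
Checking another pair — D5 → C#5 — gives the same interval.

down a minor second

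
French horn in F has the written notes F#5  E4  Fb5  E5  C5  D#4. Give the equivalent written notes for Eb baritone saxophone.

First find concert pitch: the French horn in F sounds a perfect fifth below written, so F#5 E4 Fb5 E5 C5 D#4 sounds B4 A3 Bbb4 A4 F4 G#3.
Then write for Eb baritone saxophone: it sounds a major thirteenth below written, so the part must be a major thirteenth above concert.
B4 → G#6
A3 → F#5
Bbb4 → Gb6
A4 → F#6
F4 → D6
G#3 → E#5

G#6 F#5 Gb6 F#6 D6 E#5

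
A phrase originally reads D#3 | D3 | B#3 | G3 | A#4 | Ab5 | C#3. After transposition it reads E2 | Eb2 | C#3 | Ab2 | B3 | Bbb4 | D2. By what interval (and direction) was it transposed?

down a major seventh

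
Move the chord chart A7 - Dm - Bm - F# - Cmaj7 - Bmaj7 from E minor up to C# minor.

F#7 Bm G#m D# Amaj7 G#maj7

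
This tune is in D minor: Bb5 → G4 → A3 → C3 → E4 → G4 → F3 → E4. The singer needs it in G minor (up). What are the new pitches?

Eb6 C5 D4 F3 A4 C5 Bb3 A4

From D up to G is a perfect fourth; apply that to each pitch.
Bb5 becomes Eb6
G4 becomes C5
A3 becomes D4
C3 becomes F3
E4 becomes A4
G4 becomes C5
F3 becomes Bb3
E4 becomes A4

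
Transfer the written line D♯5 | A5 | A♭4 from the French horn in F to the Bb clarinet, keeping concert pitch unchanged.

First find concert pitch: the French horn in F sounds a perfect fifth below written, so D♯5 A5 A♭4 sounds G#4 D5 Db4.
Then write for Bb clarinet: it sounds a major second below written, so the part must be a major second above concert.
G#4 → A#4
D5 → E5
Db4 → Eb4

A#4 E5 Eb4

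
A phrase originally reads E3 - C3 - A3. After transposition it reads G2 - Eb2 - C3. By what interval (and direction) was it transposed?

down a major sixth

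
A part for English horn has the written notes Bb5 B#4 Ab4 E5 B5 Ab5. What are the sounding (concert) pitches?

The English horn sounds a perfect fifth below written, so transpose each written note down a perfect fifth.
Bb5 -> Eb5
B#4 -> E#4
Ab4 -> Db4
E5 -> A4
B5 -> E5
Ab5 -> Db5

Eb5 E#4 Db4 A4 E5 Db5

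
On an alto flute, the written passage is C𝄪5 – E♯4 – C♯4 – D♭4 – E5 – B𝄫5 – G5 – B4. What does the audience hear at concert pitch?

The alto flute sounds a perfect fourth below written, so transpose each written note down a perfect fourth.
C##5 -> G##4
E#4 -> B#3
C#4 -> G#3
Db4 -> Ab3
E5 -> B4
Bbb5 -> Fb5
G5 -> D5
B4 -> F#4

G##4 B#3 G#3 Ab3 B4 Fb5 D5 F#4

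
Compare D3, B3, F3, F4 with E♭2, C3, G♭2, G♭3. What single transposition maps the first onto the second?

down a major seventh

Take the first pair: D3 → Eb2. D to E spans 7 letter names, so the interval is some kind of seventh.
Eb2 to D3 is 11 semitones, which makes it a major seventh; the second version is lower, so the direction is down.
Checking another pair — F4 → Gb3 — gives the same interval.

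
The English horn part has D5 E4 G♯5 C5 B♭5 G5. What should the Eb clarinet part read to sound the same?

First find concert pitch: the English horn sounds a perfect fifth below written, so D5 E4 G♯5 C5 B♭5 G5 sounds G4 A3 C#5 F4 Eb5 C5.
Then write for Eb clarinet: it sounds a minor third above written, so the part must be a minor third below concert.
G4 → E4
A3 → F#3
C#5 → A#4
F4 → D4
Eb5 → C5
C5 → A4

E4 F#3 A#4 D4 C5 A4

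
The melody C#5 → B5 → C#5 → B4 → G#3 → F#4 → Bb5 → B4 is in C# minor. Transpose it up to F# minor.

F#5 E6 F#5 E5 C#4 B4 Eb6 E5

C# minor to F# minor up is a perfect fourth, so every note moves up by that interval.
C#5 -> F#5
B5 -> E6
C#5 -> F#5
B4 -> E5
G#3 -> C#4
F#4 -> B4
Bb5 -> Eb6
B4 -> E5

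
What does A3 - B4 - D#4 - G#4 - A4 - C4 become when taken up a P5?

E4 F#5 A#4 D#5 E5 G4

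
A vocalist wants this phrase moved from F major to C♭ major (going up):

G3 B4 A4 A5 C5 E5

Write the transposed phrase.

Db4 F5 Eb5 Eb6 Gb5 Bb5

From F up to C♭ is a diminished fifth; apply that to each pitch.
G3 -> Db4
B4 -> F5
A4 -> Eb5
A5 -> Eb6
C5 -> Gb5
E5 -> Bb5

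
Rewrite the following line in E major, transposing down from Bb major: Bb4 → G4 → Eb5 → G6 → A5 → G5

E4 C#4 A4 C#6 D#5 C#5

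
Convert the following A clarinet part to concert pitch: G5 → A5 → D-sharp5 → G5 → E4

E5 F#5 B#4 E5 C#4

Written C4 on the A clarinet sounds as A3, a minor third lower; apply that shift to every note.
G5 to E5
A5 to F#5
D#5 to B#4
G5 to E5
E4 to C#4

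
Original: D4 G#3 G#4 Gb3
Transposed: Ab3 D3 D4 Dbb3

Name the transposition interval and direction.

Take the first pair: D4 → Ab3. D to A spans 4 letter names, so the interval is some kind of fourth.
Ab3 to D4 is 6 semitones, which makes it an augmented fourth; the second version is lower, so the direction is down.
Checking another pair — Gb3 → Dbb3 — gives the same interval.

down an augmented fourth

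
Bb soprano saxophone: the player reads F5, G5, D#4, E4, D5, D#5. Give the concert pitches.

The Bb soprano saxophone sounds a major second below written, so transpose each written note down a major second.
F5 becomes Eb5
G5 becomes F5
D#4 becomes C#4
E4 becomes D4
D5 becomes C5
D#5 becomes C#5

Eb5 F5 C#4 D4 C5 C#5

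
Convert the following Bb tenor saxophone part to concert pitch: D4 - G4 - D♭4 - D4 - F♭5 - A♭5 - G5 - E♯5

Written C4 on the Bb tenor saxophone sounds as Bb2, a major ninth lower; apply that shift to every note.
D4 -> C3
G4 -> F3
Db4 -> Cb3
D4 -> C3
Fb5 -> Ebb4
Ab5 -> Gb4
G5 -> F4
E#5 -> D#4

C3 F3 Cb3 C3 Ebb4 Gb4 F4 D#4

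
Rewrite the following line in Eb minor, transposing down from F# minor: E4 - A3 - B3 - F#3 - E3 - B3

Db4 Gb3 Ab3 Eb3 Db3 Ab3

From F# down to Eb is an augmented second; apply that to each pitch.
E4 gives Db4
A3 gives Gb3
B3 gives Ab3
F#3 gives Eb3
E3 gives Db3
B3 gives Ab3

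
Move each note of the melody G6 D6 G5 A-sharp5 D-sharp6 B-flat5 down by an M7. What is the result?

Ab5 Eb5 Ab4 B4 E5 Cb5

G6 down a major seventh is Ab5.
A major seventh down from D6 gives Eb5.
A major seventh down from G5 gives Ab4.
A major seventh down from A#5 gives B4.
D#6: a seventh down reaches E, and 11 semitones makes it E5.
A major seventh down from Bb5 gives Cb5.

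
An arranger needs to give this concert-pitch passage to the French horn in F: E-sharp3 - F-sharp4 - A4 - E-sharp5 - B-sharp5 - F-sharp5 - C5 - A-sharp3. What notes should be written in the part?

Written C4 sounds as F3 on the French horn in F, so concert pitches are written a perfect fifth up.
E#3 to B#3
F#4 to C#5
A4 to E5
E#5 to B#5
B#5 to F##6
F#5 to C#6
C5 to G5
A#3 to E#4

B#3 C#5 E5 B#5 F##6 C#6 G5 E#4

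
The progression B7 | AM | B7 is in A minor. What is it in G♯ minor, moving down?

A#7 G#M A#7

A minor down to G♯ minor is a minor second; each chord root moves by that interval while the quality stays the same.
B7: root B down a minor second → A#, giving A#7.
AM: root A down a minor second → G#, giving G#M.
B7: root B down a minor second → A#, giving A#7.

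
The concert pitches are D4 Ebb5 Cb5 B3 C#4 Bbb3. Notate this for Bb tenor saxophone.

The Bb tenor saxophone sounds a major ninth below written, so the written part must be a major ninth above concert — transpose each note up.
D4 → E5
Ebb5 → Fb6
Cb5 → Db6
B3 → C#5
C#4 → D#5
Bbb3 → Cb5

E5 Fb6 Db6 C#5 D#5 Cb5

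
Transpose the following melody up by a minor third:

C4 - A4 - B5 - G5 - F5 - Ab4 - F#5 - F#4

C4: a third up reaches E, and 3 semitones makes it Eb4.
A4: a third up reaches C, and 3 semitones makes it C5.
B5 up a minor third is D6.
G5 up a minor third is Bb5.
F5 up a minor third is Ab5.
A minor third up from Ab4 gives Cb5.
F#5 up a minor third is A5.
F#4: a third up reaches A, and 3 semitones makes it A4.

Eb4 C5 D6 Bb5 Ab5 Cb5 A5 A4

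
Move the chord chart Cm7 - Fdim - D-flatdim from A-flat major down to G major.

A-flat major down to G major is a minor second; each chord root moves by that interval while the quality stays the same.
Cm7: root C down a minor second → B, giving Bm7.
Fdim: root F down a minor second → E, giving Edim.
D-flatdim: root D-flat down a minor second → C, giving Cdim.

Bm7 Edim Cdim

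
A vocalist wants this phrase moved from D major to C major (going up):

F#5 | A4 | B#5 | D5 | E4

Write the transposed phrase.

From D up to C is a minor seventh; apply that to each pitch.
F#5 becomes E6
A4 becomes G5
B#5 becomes A#6
D5 becomes C6
E4 becomes D5

E6 G5 A#6 C6 D5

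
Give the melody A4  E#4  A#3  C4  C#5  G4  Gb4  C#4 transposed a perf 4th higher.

A4 becomes D5
E#4 becomes A#4
A#3 becomes D#4
C4 becomes F4
C#5 becomes F#5
G4 becomes C5
Gb4 becomes Cb5
C#4 becomes F#4

D5 A#4 D#4 F4 F#5 C5 Cb5 F#4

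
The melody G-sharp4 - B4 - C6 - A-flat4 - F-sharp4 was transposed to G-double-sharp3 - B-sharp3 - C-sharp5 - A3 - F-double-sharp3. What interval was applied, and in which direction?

down a diminished octave

Take the first pair: G#4 → G##3. G to G spans 8 letter names, so the interval is some kind of octave.
G##3 to G#4 is 11 semitones, which makes it a diminished octave; the second version is lower, so the direction is down.
Checking another pair — F#4 → F##3 — gives the same interval.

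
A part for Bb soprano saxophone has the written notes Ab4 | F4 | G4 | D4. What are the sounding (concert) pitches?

Gb4 Eb4 F4 C4

Written C4 on the Bb soprano saxophone sounds as Bb3, a major second lower; apply that shift to every note.
Ab4 to Gb4
F4 to Eb4
G4 to F4
D4 to C4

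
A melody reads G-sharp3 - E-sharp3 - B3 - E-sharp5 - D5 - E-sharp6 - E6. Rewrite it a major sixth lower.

B2 G#2 D3 G#4 F4 G#5 G5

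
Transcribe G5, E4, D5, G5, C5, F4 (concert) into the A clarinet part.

Bb5 G4 F5 Bb5 Eb5 Ab4

The A clarinet sounds a minor third below written, so the written part must be a minor third above concert — transpose each note up.
G5 to Bb5
E4 to G4
D5 to F5
G5 to Bb5
C5 to Eb5
F4 to Ab4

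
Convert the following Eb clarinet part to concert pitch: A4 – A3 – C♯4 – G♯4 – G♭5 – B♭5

C5 C4 E4 B4 Bbb5 Db6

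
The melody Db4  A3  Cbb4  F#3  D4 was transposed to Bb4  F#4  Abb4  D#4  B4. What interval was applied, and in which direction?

up a major sixth

Take the first pair: Db4 → Bb4. D to B spans 6 letter names, so the interval is some kind of sixth.
Db4 to Bb4 is 9 semitones, which makes it a major sixth; the second version is higher, so the direction is up.
Checking another pair — D4 → B4 — gives the same interval.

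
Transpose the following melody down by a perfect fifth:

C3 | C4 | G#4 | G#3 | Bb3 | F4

F2 F3 C#4 C#3 Eb3 Bb3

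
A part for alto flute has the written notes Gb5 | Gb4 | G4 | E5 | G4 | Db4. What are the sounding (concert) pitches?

Db5 Db4 D4 B4 D4 Ab3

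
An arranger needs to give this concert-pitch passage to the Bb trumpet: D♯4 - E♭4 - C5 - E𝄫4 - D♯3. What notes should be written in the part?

E#4 F4 D5 Fb4 E#3

Written C4 sounds as Bb3 on the Bb trumpet, so concert pitches are written a major second up.
D#4 becomes E#4
Eb4 becomes F4
C5 becomes D5
Ebb4 becomes Fb4
D#3 becomes E#3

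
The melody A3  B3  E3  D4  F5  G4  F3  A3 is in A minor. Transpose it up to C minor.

A minor to C minor up is a minor third, so every note moves up by that interval.
A3 to C4
B3 to D4
E3 to G3
D4 to F4
F5 to Ab5
G4 to Bb4
F3 to Ab3
A3 to C4

C4 D4 G3 F4 Ab5 Bb4 Ab3 C4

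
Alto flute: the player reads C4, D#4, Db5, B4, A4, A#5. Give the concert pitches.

Written C4 on the alto flute sounds as G3, a perfect fourth lower; apply that shift to every note.
C4 → G3
D#4 → A#3
Db5 → Ab4
B4 → F#4
A4 → E4
A#5 → E#5

G3 A#3 Ab4 F#4 E4 E#5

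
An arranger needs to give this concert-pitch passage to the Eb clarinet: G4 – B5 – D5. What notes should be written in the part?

E4 G#5 B4

Written C4 sounds as Eb4 on the Eb clarinet, so concert pitches are written a minor third down.
G4 to E4
B5 to G#5
D5 to B4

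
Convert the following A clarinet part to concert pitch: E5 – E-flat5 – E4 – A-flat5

C#5 C5 C#4 F5

The A clarinet sounds a minor third below written, so transpose each written note down a minor third.
E5 gives C#5
Eb5 gives C5
E4 gives C#4
Ab5 gives F5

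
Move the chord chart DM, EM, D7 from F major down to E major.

C#M D#M C#7

F major down to E major is a minor second; each chord root moves by that interval while the quality stays the same.
DM: root D down a minor second → C#, giving C#M.
EM: root E down a minor second → D#, giving D#M.
D7: root D down a minor second → C#, giving C#7.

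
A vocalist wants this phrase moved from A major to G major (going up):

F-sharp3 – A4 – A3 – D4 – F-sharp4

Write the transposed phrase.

E4 G5 G4 C5 E5

From A up to G is a minor seventh; apply that to each pitch.
F#3 becomes E4
A4 becomes G5
A3 becomes G4
D4 becomes C5
F#4 becomes E5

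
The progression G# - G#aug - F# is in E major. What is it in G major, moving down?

E major down to G major is a major sixth; each chord root moves by that interval while the quality stays the same.
G#: root G# down a major sixth → B, giving B.
G#aug: root G# down a major sixth → B, giving Baug.
F#: root F# down a major sixth → A, giving A.

B Baug A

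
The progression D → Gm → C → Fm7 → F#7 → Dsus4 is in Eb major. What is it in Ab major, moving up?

Eb major up to Ab major is a perfect fourth; each chord root moves by that interval while the quality stays the same.
D: root D up a perfect fourth → G, giving G.
Gm: root G up a perfect fourth → C, giving Cm.
C: root C up a perfect fourth → F, giving F.
Fm7: root F up a perfect fourth → Bb, giving Bbm7.
F#7: root F# up a perfect fourth → B, giving B7.
Dsus4: root D up a perfect fourth → G, giving Gsus4.

G Cm F Bbm7 B7 Gsus4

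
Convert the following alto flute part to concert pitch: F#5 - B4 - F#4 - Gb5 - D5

Written C4 on the alto flute sounds as G3, a perfect fourth lower; apply that shift to every note.
F#5 -> C#5
B4 -> F#4
F#4 -> C#4
Gb5 -> Db5
D5 -> A4

C#5 F#4 C#4 Db5 A4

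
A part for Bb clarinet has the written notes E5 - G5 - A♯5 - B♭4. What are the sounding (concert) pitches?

D5 F5 G#5 Ab4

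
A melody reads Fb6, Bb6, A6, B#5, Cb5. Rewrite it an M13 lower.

Fb6 gives Abb4
Bb6 gives Db5
A6 gives C5
B#5 gives D#4
Cb5 gives Ebb3

Abb4 Db5 C5 D#4 Ebb3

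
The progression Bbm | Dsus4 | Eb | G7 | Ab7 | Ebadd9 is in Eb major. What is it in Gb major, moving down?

Eb major down to Gb major is a major sixth; each chord root moves by that interval while the quality stays the same.
Bbm: root Bb down a major sixth → Db, giving Dbm.
Dsus4: root D down a major sixth → F, giving Fsus4.
Eb: root Eb down a major sixth → Gb, giving Gb.
G7: root G down a major sixth → Bb, giving Bb7.
Ab7: root Ab down a major sixth → Cb, giving Cb7.
Ebadd9: root Eb down a major sixth → Gb, giving Gbadd9.

Dbm Fsus4 Gb Bb7 Cb7 Gbadd9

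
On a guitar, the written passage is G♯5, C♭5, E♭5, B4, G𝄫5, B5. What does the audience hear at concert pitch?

G#4 Cb4 Eb4 B3 Gbb4 B4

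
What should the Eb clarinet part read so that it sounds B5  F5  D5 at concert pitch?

G#5 D5 B4

The Eb clarinet sounds a minor third above written, so the written part must be a minor third below concert — transpose each note down.
B5 → G#5
F5 → D5
D5 → B4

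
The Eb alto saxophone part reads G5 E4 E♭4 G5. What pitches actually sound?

Bb4 G3 Gb3 Bb4

The Eb alto saxophone sounds a major sixth below written, so transpose each written note down a major sixth.
G5 gives Bb4
E4 gives G3
Eb4 gives Gb3
G5 gives Bb4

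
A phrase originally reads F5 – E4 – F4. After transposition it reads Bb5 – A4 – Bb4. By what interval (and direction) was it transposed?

From F5 to Bb5 is 4 letter names — a fourth of some quality.
F5 to Bb5 is 5 semitones, which makes it a perfect fourth; the second version is higher, so the direction is up.
Checking another pair — F4 → Bb4 — gives the same interval.

up a perfect fourth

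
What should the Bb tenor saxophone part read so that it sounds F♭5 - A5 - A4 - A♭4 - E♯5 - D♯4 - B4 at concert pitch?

Gb6 B6 B5 Bb5 F##6 E#5 C#6

Written C4 sounds as Bb2 on the Bb tenor saxophone, so concert pitches are written a major ninth up.
Fb5 → Gb6
A5 → B6
A4 → B5
Ab4 → Bb5
E#5 → F##6
D#4 → E#5
B4 → C#6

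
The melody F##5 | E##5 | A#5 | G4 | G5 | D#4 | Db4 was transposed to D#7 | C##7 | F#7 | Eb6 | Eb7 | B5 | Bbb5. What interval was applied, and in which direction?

up a minor thirteenth

From F##5 to D#7 is 13 letter names — a thirteenth of some quality.
F##5 to D#7 is 20 semitones, which makes it a minor thirteenth; the second version is higher, so the direction is up.
Checking another pair — Db4 → Bbb5 — gives the same interval.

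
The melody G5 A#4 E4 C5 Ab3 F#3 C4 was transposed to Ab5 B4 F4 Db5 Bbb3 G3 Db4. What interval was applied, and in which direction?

up a minor second

From G5 to Ab5 is 2 letter names — a second of some quality.
G5 to Ab5 is 1 semitone, which makes it a minor second; the second version is higher, so the direction is up.
Checking another pair — C4 → Db4 — gives the same interval.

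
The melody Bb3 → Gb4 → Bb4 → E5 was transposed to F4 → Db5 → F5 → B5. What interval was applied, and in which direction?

up a perfect fifth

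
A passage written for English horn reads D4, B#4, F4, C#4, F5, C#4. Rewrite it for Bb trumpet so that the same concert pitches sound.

A3 F##4 C4 G#3 C5 G#3

First find concert pitch: the English horn sounds a perfect fifth below written, so D4 B#4 F4 C#4 F5 C#4 sounds G3 E#4 Bb3 F#3 Bb4 F#3.
Then write for Bb trumpet: it sounds a major second below written, so the part must be a major second above concert.
G3 → A3
E#4 → F##4
Bb3 → C4
F#3 → G#3
Bb4 → C5
F#3 → G#3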